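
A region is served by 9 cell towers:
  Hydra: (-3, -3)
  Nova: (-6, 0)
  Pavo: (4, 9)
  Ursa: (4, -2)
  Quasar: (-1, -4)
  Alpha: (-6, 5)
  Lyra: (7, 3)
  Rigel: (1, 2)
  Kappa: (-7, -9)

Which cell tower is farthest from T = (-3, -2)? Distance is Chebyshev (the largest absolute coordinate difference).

Pavo

d(T, Hydra) = max(0, 1) = 1
d(T, Nova) = max(3, 2) = 3
d(T, Pavo) = max(7, 11) = 11
d(T, Ursa) = max(7, 0) = 7
d(T, Quasar) = max(2, 2) = 2
d(T, Alpha) = max(3, 7) = 7
d(T, Lyra) = max(10, 5) = 10
d(T, Rigel) = max(4, 4) = 4
d(T, Kappa) = max(4, 7) = 7
The largest is to Pavo.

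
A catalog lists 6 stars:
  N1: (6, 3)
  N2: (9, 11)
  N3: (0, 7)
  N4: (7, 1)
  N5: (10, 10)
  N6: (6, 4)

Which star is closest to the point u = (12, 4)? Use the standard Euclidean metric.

N4

Since √ is increasing, it suffices to compare squared distances:
|uN1|² = (12−6)² + (4−3)² = 36 + 1 = 37
|uN2|² = (12−9)² + (4−11)² = 9 + 49 = 58
|uN3|² = (12−0)² + (4−7)² = 144 + 9 = 153
|uN4|² = (12−7)² + (4−1)² = 25 + 9 = 34
|uN5|² = (12−10)² + (4−10)² = 4 + 36 = 40
|uN6|² = (12−6)² + (4−4)² = 36 + 0 = 36
N4 is nearest.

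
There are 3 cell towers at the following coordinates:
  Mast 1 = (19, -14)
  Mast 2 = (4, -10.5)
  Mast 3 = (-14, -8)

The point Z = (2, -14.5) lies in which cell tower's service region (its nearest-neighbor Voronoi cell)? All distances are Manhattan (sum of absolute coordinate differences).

Mast 2

d(Z, Mast 1) = |2−19| + |-14.5−(-14)| = 17 + 0.5 = 17.5
d(Z, Mast 2) = |2−4| + |-14.5−(-10.5)| = 2 + 4 = 6
d(Z, Mast 3) = |2−(-14)| + |-14.5−(-8)| = 16 + 6.5 = 22.5
Minimum is at Mast 2.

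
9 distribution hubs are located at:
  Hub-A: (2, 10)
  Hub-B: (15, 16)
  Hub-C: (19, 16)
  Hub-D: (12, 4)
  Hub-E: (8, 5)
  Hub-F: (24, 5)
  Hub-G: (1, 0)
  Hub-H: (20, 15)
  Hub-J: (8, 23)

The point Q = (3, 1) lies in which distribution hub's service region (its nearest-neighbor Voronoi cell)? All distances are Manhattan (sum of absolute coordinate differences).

Hub-G

d(Q, Hub-A) = |3−2| + |1−10| = 1 + 9 = 10
d(Q, Hub-B) = |3−15| + |1−16| = 12 + 15 = 27
d(Q, Hub-C) = |3−19| + |1−16| = 16 + 15 = 31
d(Q, Hub-D) = |3−12| + |1−4| = 9 + 3 = 12
d(Q, Hub-E) = |3−8| + |1−5| = 5 + 4 = 9
d(Q, Hub-F) = |3−24| + |1−5| = 21 + 4 = 25
d(Q, Hub-G) = |3−1| + |1−0| = 2 + 1 = 3
d(Q, Hub-H) = |3−20| + |1−15| = 17 + 14 = 31
d(Q, Hub-J) = |3−8| + |1−23| = 5 + 22 = 27
The smallest is to Hub-G, so Q lies in the Voronoi region of Hub-G.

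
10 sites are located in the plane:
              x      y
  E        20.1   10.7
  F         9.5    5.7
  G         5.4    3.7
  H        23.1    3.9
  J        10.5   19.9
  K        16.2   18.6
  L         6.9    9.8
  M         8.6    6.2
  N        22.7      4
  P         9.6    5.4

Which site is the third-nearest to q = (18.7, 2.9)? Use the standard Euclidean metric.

Since √ is increasing, it suffices to compare squared distances:
|qE|² = 1.96 + 60.84 = 62.8
|qF|² = 84.64 + 7.84 = 92.48
|qG|² = 176.89 + 0.64 = 177.53
|qH|² = 19.36 + 1 = 20.36
|qJ|² = 67.24 + 289 = 356.24
|qK|² = 6.25 + 246.49 = 252.74
|qL|² = 139.24 + 47.61 = 186.85
|qM|² = 102.01 + 10.89 = 112.9
|qN|² = 16 + 1.21 = 17.21
|qP|² = 82.81 + 6.25 = 89.06
Sorted ascending: N, H, E, P, … — the third-nearest is E.

E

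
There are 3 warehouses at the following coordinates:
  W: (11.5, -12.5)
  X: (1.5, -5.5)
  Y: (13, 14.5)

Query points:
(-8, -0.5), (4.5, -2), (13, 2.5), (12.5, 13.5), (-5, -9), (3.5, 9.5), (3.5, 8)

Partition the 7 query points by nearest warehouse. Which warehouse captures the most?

(-8, -0.5) — d² to each: W:524.25, X:115.25, Y:666 → nearest is X
(4.5, -2) — d² to each: W:159.25, X:21.25, Y:344.5 → nearest is X
(13, 2.5) — d² to each: W:227.25, X:196.25, Y:144 → nearest is Y
(12.5, 13.5) — d² to each: W:677, X:482, Y:1.25 → nearest is Y
(-5, -9) — d² to each: W:284.5, X:54.5, Y:876.25 → nearest is X
(3.5, 9.5) — d² to each: W:548, X:229, Y:115.25 → nearest is Y
(3.5, 8) — d² to each: W:484.25, X:186.25, Y:132.5 → nearest is Y
Tally — X:3, Y:4. Y captures the most (4).

Y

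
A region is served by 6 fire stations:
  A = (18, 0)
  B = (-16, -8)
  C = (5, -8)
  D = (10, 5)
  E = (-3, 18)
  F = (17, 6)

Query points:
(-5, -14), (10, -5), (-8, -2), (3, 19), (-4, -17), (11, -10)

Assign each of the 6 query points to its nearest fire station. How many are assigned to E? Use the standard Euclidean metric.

(-5, -14) — d² to each: A:725, B:157, C:136, D:586, E:1028, F:884 → nearest is C
(10, -5) — d² to each: A:89, B:685, C:34, D:100, E:698, F:170 → nearest is C
(-8, -2) — d² to each: A:680, B:100, C:205, D:373, E:425, F:689 → nearest is B
(3, 19) — d² to each: A:586, B:1090, C:733, D:245, E:37, F:365 → nearest is E
(-4, -17) — d² to each: A:773, B:225, C:162, D:680, E:1226, F:970 → nearest is C
(11, -10) — d² to each: A:149, B:733, C:40, D:226, E:980, F:292 → nearest is C
1 of the 6 points has E as nearest.

1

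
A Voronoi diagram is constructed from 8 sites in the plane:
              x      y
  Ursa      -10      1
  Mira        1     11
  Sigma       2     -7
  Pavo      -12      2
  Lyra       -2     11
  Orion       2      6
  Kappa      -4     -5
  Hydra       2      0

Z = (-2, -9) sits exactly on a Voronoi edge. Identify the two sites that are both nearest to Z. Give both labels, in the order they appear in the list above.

Squared distances from Z to each site:
d²(Z, Ursa) = 64 + 100 = 164
d²(Z, Mira) = 9 + 400 = 409
d²(Z, Sigma) = 16 + 4 = 20
d²(Z, Pavo) = 100 + 121 = 221
d²(Z, Lyra) = 0 + 400 = 400
d²(Z, Orion) = 16 + 225 = 241
d²(Z, Kappa) = 4 + 16 = 20
d²(Z, Hydra) = 16 + 81 = 97
Z is equidistant from Sigma and Kappa (both at squared distance 20), and every other site is strictly farther — so Z lies on the Sigma–Kappa Voronoi edge.

Sigma and Kappa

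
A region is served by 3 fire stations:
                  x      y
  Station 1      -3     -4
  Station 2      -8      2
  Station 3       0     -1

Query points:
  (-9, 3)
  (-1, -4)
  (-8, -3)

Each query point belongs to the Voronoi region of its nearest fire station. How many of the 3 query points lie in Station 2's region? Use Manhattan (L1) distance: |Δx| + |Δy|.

(-9, 3) — d to each: Station 1:13, Station 2:2, Station 3:13 → nearest is Station 2
(-1, -4) — d to each: Station 1:2, Station 2:13, Station 3:4 → nearest is Station 1
(-8, -3) — d to each: Station 1:6, Station 2:5, Station 3:10 → nearest is Station 2
2 of the 3 points have Station 2 as nearest.

2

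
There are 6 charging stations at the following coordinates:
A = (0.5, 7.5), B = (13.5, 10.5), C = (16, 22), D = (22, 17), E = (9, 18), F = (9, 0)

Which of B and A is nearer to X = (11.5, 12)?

B

Compare squared distances:
|XB|² = (11.5−13.5)² + (12−10.5)² = 4 + 2.25 = 6.25
|XA|² = (11.5−0.5)² + (12−7.5)² = 121 + 20.25 = 141.25
6.25 < 141.25, so B is closer.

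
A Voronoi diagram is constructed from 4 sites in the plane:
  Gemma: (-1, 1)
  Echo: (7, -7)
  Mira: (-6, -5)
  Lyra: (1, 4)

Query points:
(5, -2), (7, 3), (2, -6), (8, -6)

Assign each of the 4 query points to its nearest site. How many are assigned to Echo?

(5, -2) — d² to each: Gemma:45, Echo:29, Mira:130, Lyra:52 → nearest is Echo
(7, 3) — d² to each: Gemma:68, Echo:100, Mira:233, Lyra:37 → nearest is Lyra
(2, -6) — d² to each: Gemma:58, Echo:26, Mira:65, Lyra:101 → nearest is Echo
(8, -6) — d² to each: Gemma:130, Echo:2, Mira:197, Lyra:149 → nearest is Echo
3 of the 4 points have Echo as nearest.

3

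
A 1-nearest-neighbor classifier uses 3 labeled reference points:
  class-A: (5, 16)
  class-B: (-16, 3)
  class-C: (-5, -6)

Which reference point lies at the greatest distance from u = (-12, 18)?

Compare squared distances (the ordering matches that of the actual distances):
d²(u, class-A) = (-12−5)² + (18−16)² = 289 + 4 = 293
d²(u, class-B) = (-12−(-16))² + (18−3)² = 16 + 225 = 241
d²(u, class-C) = (-12−(-5))² + (18−(-6))² = 49 + 576 = 625
The largest is to class-C.

class-C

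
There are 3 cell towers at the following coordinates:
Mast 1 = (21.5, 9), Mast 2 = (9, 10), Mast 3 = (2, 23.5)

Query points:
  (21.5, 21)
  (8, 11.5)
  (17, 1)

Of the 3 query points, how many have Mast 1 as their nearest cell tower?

(21.5, 21) — d² to each: Mast 1:144, Mast 2:277.25, Mast 3:386.5 → nearest is Mast 1
(8, 11.5) — d² to each: Mast 1:188.5, Mast 2:3.25, Mast 3:180 → nearest is Mast 2
(17, 1) — d² to each: Mast 1:84.25, Mast 2:145, Mast 3:731.25 → nearest is Mast 1
2 of the 3 points have Mast 1 as nearest.

2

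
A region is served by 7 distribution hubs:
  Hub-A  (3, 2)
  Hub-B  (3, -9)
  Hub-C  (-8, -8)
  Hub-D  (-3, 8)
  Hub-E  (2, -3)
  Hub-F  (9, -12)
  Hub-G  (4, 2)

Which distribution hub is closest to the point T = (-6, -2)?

Squared Euclidean distances:
d²(T, Hub-A) = (-6−3)² + (-2−2)² = 81 + 16 = 97
d²(T, Hub-B) = (-6−3)² + (-2−(-9))² = 81 + 49 = 130
d²(T, Hub-C) = (-6−(-8))² + (-2−(-8))² = 4 + 36 = 40
d²(T, Hub-D) = (-6−(-3))² + (-2−8)² = 9 + 100 = 109
d²(T, Hub-E) = (-6−2)² + (-2−(-3))² = 64 + 1 = 65
d²(T, Hub-F) = (-6−9)² + (-2−(-12))² = 225 + 100 = 325
d²(T, Hub-G) = (-6−4)² + (-2−2)² = 100 + 16 = 116
The smallest is to Hub-C, so T lies in the Voronoi region of Hub-C.

Hub-C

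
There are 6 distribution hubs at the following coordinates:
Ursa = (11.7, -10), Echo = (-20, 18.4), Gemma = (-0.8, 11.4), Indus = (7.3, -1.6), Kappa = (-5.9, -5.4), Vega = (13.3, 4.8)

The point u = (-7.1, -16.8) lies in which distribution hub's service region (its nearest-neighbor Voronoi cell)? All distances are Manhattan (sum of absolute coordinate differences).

d(u, Ursa) = |-7.1−11.7| + |-16.8−(-10)| = 18.8 + 6.8 = 25.6
d(u, Echo) = |-7.1−(-20)| + |-16.8−18.4| = 12.9 + 35.2 = 48.1
d(u, Gemma) = |-7.1−(-0.8)| + |-16.8−11.4| = 6.3 + 28.2 = 34.5
d(u, Indus) = |-7.1−7.3| + |-16.8−(-1.6)| = 14.4 + 15.2 = 29.6
d(u, Kappa) = |-7.1−(-5.9)| + |-16.8−(-5.4)| = 1.2 + 11.4 = 12.6
d(u, Vega) = |-7.1−13.3| + |-16.8−4.8| = 20.4 + 21.6 = 42
Minimum is at Kappa.

Kappa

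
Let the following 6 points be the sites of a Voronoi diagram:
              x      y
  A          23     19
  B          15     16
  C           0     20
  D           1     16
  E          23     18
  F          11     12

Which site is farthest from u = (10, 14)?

Since √ is increasing, it suffices to compare squared distances:
|uA|² = (10−23)² + (14−19)² = 169 + 25 = 194
|uB|² = (10−15)² + (14−16)² = 25 + 4 = 29
|uC|² = (10−0)² + (14−20)² = 100 + 36 = 136
|uD|² = (10−1)² + (14−16)² = 81 + 4 = 85
|uE|² = (10−23)² + (14−18)² = 169 + 16 = 185
|uF|² = (10−11)² + (14−12)² = 1 + 4 = 5
The largest is to A.

A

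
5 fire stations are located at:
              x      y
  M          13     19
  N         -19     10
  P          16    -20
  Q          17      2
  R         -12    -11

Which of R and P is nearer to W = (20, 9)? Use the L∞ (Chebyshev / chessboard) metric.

P

d(W,R) = max(32, 20) = 32
d(W,P) = max(4, 29) = 29
32 > 29, so P is closer.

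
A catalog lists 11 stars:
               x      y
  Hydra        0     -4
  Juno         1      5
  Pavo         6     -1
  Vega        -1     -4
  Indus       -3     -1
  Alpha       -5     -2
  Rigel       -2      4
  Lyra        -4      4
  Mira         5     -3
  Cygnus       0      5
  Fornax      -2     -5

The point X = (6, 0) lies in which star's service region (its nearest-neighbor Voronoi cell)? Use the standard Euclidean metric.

Compare squared distances (the ordering matches that of the actual distances):
d²(X, Hydra) = (6−0)² + (0−(-4))² = 36 + 16 = 52
d²(X, Juno) = (6−1)² + (0−5)² = 25 + 25 = 50
d²(X, Pavo) = (6−6)² + (0−(-1))² = 0 + 1 = 1
d²(X, Vega) = (6−(-1))² + (0−(-4))² = 49 + 16 = 65
d²(X, Indus) = (6−(-3))² + (0−(-1))² = 81 + 1 = 82
d²(X, Alpha) = (6−(-5))² + (0−(-2))² = 121 + 4 = 125
d²(X, Rigel) = (6−(-2))² + (0−4)² = 64 + 16 = 80
d²(X, Lyra) = (6−(-4))² + (0−4)² = 100 + 16 = 116
d²(X, Mira) = (6−5)² + (0−(-3))² = 1 + 9 = 10
d²(X, Cygnus) = (6−0)² + (0−5)² = 36 + 25 = 61
d²(X, Fornax) = (6−(-2))² + (0−(-5))² = 64 + 25 = 89
Minimum is at Pavo.

Pavo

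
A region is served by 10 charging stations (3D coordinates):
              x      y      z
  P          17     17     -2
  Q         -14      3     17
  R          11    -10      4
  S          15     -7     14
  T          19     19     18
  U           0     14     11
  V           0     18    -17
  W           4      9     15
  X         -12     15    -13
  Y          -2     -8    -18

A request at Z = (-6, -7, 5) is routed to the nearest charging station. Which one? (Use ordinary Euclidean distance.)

R

Squared Euclidean distances:
|ZP|² = (-6−17)² + (-7−17)² + (5−(-2))² = 529 + 576 + 49 = 1154
|ZQ|² = (-6−(-14))² + (-7−3)² + (5−17)² = 64 + 100 + 144 = 308
|ZR|² = (-6−11)² + (-7−(-10))² + (5−4)² = 289 + 9 + 1 = 299
|ZS|² = (-6−15)² + (-7−(-7))² + (5−14)² = 441 + 0 + 81 = 522
|ZT|² = (-6−19)² + (-7−19)² + (5−18)² = 625 + 676 + 169 = 1470
|ZU|² = (-6−0)² + (-7−14)² + (5−11)² = 36 + 441 + 36 = 513
|ZV|² = (-6−0)² + (-7−18)² + (5−(-17))² = 36 + 625 + 484 = 1145
|ZW|² = (-6−4)² + (-7−9)² + (5−15)² = 100 + 256 + 100 = 456
|ZX|² = (-6−(-12))² + (-7−15)² + (5−(-13))² = 36 + 484 + 324 = 844
|ZY|² = (-6−(-2))² + (-7−(-8))² + (5−(-18))² = 16 + 1 + 529 = 546
Minimum is at R.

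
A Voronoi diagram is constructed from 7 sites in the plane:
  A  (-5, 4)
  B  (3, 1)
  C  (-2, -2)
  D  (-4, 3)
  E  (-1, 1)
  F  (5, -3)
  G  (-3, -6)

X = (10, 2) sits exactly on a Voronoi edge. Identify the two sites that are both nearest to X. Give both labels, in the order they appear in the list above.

B and F

Squared distances from X to each site:
|XA|² = (10−(-5))² + (2−4)² = 225 + 4 = 229
|XB|² = (10−3)² + (2−1)² = 49 + 1 = 50
|XC|² = (10−(-2))² + (2−(-2))² = 144 + 16 = 160
|XD|² = (10−(-4))² + (2−3)² = 196 + 1 = 197
|XE|² = (10−(-1))² + (2−1)² = 121 + 1 = 122
|XF|² = (10−5)² + (2−(-3))² = 25 + 25 = 50
|XG|² = (10−(-3))² + (2−(-6))² = 169 + 64 = 233
X is equidistant from B and F (both at squared distance 50), and every other site is strictly farther — so X lies on the B–F Voronoi edge.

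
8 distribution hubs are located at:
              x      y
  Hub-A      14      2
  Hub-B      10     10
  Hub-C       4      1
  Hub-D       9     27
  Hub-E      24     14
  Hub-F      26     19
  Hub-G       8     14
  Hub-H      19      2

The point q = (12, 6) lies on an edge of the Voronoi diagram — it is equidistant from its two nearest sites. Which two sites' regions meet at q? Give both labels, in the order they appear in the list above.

Hub-A and Hub-B

Squared distances from q to each site:
d²(q, Hub-A) = 4 + 16 = 20
d²(q, Hub-B) = 4 + 16 = 20
d²(q, Hub-C) = 64 + 25 = 89
d²(q, Hub-D) = 9 + 441 = 450
d²(q, Hub-E) = 144 + 64 = 208
d²(q, Hub-F) = 196 + 169 = 365
d²(q, Hub-G) = 16 + 64 = 80
d²(q, Hub-H) = 49 + 16 = 65
q is equidistant from Hub-A and Hub-B (both at squared distance 20), and every other site is strictly farther — so q lies on the Hub-A–Hub-B Voronoi edge.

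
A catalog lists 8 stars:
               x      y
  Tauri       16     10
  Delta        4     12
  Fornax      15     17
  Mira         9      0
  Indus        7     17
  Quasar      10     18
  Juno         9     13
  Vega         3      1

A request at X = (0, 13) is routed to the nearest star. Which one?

Compare squared distances (the ordering matches that of the actual distances):
d²(X, Tauri) = 256 + 9 = 265
d²(X, Delta) = 16 + 1 = 17
d²(X, Fornax) = 225 + 16 = 241
d²(X, Mira) = 81 + 169 = 250
d²(X, Indus) = 49 + 16 = 65
d²(X, Quasar) = 100 + 25 = 125
d²(X, Juno) = 81 + 0 = 81
d²(X, Vega) = 9 + 144 = 153
The smallest is to Delta, so X lies in the Voronoi region of Delta.

Delta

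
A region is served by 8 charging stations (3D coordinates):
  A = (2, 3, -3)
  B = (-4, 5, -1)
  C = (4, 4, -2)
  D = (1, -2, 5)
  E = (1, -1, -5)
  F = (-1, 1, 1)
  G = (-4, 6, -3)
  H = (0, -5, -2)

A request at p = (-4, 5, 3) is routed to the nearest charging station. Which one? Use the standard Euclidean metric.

B

Since √ is increasing, it suffices to compare squared distances:
|pA|² = (-4−2)² + (5−3)² + (3−(-3))² = 36 + 4 + 36 = 76
|pB|² = (-4−(-4))² + (5−5)² + (3−(-1))² = 0 + 0 + 16 = 16
|pC|² = (-4−4)² + (5−4)² + (3−(-2))² = 64 + 1 + 25 = 90
|pD|² = (-4−1)² + (5−(-2))² + (3−5)² = 25 + 49 + 4 = 78
|pE|² = (-4−1)² + (5−(-1))² + (3−(-5))² = 25 + 36 + 64 = 125
|pF|² = (-4−(-1))² + (5−1)² + (3−1)² = 9 + 16 + 4 = 29
|pG|² = (-4−(-4))² + (5−6)² + (3−(-3))² = 0 + 1 + 36 = 37
|pH|² = (-4−0)² + (5−(-5))² + (3−(-2))² = 16 + 100 + 25 = 141
B is nearest.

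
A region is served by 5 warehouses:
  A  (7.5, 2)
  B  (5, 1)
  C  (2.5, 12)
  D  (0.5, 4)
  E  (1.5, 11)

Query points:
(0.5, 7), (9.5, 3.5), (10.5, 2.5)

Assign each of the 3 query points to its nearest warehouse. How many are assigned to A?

(0.5, 7) — d² to each: A:74, B:56.25, C:29, D:9, E:17 → nearest is D
(9.5, 3.5) — d² to each: A:6.25, B:26.5, C:121.25, D:81.25, E:120.25 → nearest is A
(10.5, 2.5) — d² to each: A:9.25, B:32.5, C:154.25, D:102.25, E:153.25 → nearest is A
2 of the 3 points have A as nearest.

2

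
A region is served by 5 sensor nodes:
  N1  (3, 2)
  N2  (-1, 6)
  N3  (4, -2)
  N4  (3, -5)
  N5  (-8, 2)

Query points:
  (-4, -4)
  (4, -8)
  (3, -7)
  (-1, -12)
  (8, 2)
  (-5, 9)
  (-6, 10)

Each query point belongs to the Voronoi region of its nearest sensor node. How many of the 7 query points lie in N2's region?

(-4, -4) — d² to each: N1:85, N2:109, N3:68, N4:50, N5:52 → nearest is N4
(4, -8) — d² to each: N1:101, N2:221, N3:36, N4:10, N5:244 → nearest is N4
(3, -7) — d² to each: N1:81, N2:185, N3:26, N4:4, N5:202 → nearest is N4
(-1, -12) — d² to each: N1:212, N2:324, N3:125, N4:65, N5:245 → nearest is N4
(8, 2) — d² to each: N1:25, N2:97, N3:32, N4:74, N5:256 → nearest is N1
(-5, 9) — d² to each: N1:113, N2:25, N3:202, N4:260, N5:58 → nearest is N2
(-6, 10) — d² to each: N1:145, N2:41, N3:244, N4:306, N5:68 → nearest is N2
2 of the 7 points have N2 as nearest.

2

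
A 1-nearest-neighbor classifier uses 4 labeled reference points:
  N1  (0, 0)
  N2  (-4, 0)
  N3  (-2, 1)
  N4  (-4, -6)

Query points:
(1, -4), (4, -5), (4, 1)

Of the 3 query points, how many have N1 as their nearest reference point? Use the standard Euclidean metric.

3

(1, -4) — d² to each: N1:17, N2:41, N3:34, N4:29 → nearest is N1
(4, -5) — d² to each: N1:41, N2:89, N3:72, N4:65 → nearest is N1
(4, 1) — d² to each: N1:17, N2:65, N3:36, N4:113 → nearest is N1
3 of the 3 points have N1 as nearest.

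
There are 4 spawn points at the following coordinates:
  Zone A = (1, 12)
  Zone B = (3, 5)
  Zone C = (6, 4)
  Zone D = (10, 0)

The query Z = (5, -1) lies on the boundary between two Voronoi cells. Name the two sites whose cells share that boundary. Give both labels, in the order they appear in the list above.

Squared distances from Z to each site:
d²(Z, Zone A) = (5−1)² + (-1−12)² = 16 + 169 = 185
d²(Z, Zone B) = (5−3)² + (-1−5)² = 4 + 36 = 40
d²(Z, Zone C) = (5−6)² + (-1−4)² = 1 + 25 = 26
d²(Z, Zone D) = (5−10)² + (-1−0)² = 25 + 1 = 26
Z is equidistant from Zone C and Zone D (both at squared distance 26), and every other site is strictly farther — so Z lies on the Zone C–Zone D Voronoi edge.

Zone C and Zone D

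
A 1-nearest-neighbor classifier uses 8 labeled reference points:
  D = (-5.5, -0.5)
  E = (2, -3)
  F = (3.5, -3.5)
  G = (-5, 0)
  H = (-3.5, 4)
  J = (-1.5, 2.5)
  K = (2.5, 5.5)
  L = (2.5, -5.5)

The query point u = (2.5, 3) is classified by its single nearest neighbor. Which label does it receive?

K

Compare squared distances (the ordering matches that of the actual distances):
|uD|² = (2.5−(-5.5))² + (3−(-0.5))² = 64 + 12.25 = 76.25
|uE|² = (2.5−2)² + (3−(-3))² = 0.25 + 36 = 36.25
|uF|² = (2.5−3.5)² + (3−(-3.5))² = 1 + 42.25 = 43.25
|uG|² = (2.5−(-5))² + (3−0)² = 56.25 + 9 = 65.25
|uH|² = (2.5−(-3.5))² + (3−4)² = 36 + 1 = 37
|uJ|² = (2.5−(-1.5))² + (3−2.5)² = 16 + 0.25 = 16.25
|uK|² = (2.5−2.5)² + (3−5.5)² = 0 + 6.25 = 6.25
|uL|² = (2.5−2.5)² + (3−(-5.5))² = 0 + 72.25 = 72.25
The smallest is to K, so u lies in the Voronoi region of K.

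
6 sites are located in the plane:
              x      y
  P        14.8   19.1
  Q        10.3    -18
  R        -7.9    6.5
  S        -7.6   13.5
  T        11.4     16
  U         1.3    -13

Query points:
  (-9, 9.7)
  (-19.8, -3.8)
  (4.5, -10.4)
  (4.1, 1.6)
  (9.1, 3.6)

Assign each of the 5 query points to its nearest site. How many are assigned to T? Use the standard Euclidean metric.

(-9, 9.7) — d² to each: P:654.8, Q:1139.78, R:11.45, S:16.4, T:455.85, U:621.38 → nearest is R
(-19.8, -3.8) — d² to each: P:1721.57, Q:1107.65, R:247.7, S:448.13, T:1365.48, U:529.85 → nearest is R
(4.5, -10.4) — d² to each: P:976.34, Q:91.4, R:439.37, S:717.62, T:744.57, U:17 → nearest is U
(4.1, 1.6) — d² to each: P:420.74, Q:422.6, R:168.01, S:278.5, T:260.65, U:221 → nearest is R
(9.1, 3.6) — d² to each: P:272.74, Q:468, R:297.41, S:376.9, T:159.05, U:336.4 → nearest is T
1 of the 5 points has T as nearest.

1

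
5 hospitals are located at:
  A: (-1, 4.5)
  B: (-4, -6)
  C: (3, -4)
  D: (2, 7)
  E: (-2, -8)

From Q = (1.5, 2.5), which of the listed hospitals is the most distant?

Since √ is increasing, it suffices to compare squared distances:
|QA|² = 6.25 + 4 = 10.25
|QB|² = 30.25 + 72.25 = 102.5
|QC|² = 2.25 + 42.25 = 44.5
|QD|² = 0.25 + 20.25 = 20.5
|QE|² = 12.25 + 110.25 = 122.5
The largest is to E.

E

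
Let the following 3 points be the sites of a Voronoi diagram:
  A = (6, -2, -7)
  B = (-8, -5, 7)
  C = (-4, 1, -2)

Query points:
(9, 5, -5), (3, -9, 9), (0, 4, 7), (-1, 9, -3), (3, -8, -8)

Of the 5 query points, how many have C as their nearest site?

(9, 5, -5) — d² to each: A:62, B:533, C:194 → nearest is A
(3, -9, 9) — d² to each: A:314, B:141, C:270 → nearest is B
(0, 4, 7) — d² to each: A:268, B:145, C:106 → nearest is C
(-1, 9, -3) — d² to each: A:186, B:345, C:74 → nearest is C
(3, -8, -8) — d² to each: A:46, B:355, C:166 → nearest is A
2 of the 5 points have C as nearest.

2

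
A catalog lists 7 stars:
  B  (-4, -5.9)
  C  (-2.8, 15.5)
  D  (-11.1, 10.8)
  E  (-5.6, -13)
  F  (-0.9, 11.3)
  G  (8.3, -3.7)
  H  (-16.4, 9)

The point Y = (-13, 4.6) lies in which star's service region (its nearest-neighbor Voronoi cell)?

H

Since √ is increasing, it suffices to compare squared distances:
|YB|² = 81 + 110.25 = 191.25
|YC|² = 104.04 + 118.81 = 222.85
|YD|² = 3.61 + 38.44 = 42.05
|YE|² = 54.76 + 309.76 = 364.52
|YF|² = 146.41 + 44.89 = 191.3
|YG|² = 453.69 + 68.89 = 522.58
|YH|² = 11.56 + 19.36 = 30.92
H is nearest.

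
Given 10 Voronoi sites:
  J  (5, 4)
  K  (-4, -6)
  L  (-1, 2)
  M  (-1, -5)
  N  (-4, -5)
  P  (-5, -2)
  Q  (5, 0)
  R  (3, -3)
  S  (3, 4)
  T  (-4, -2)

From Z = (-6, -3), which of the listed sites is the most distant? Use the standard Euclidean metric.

Compare squared distances (the ordering matches that of the actual distances):
|ZJ|² = (-6−5)² + (-3−4)² = 121 + 49 = 170
|ZK|² = (-6−(-4))² + (-3−(-6))² = 4 + 9 = 13
|ZL|² = (-6−(-1))² + (-3−2)² = 25 + 25 = 50
|ZM|² = (-6−(-1))² + (-3−(-5))² = 25 + 4 = 29
|ZN|² = (-6−(-4))² + (-3−(-5))² = 4 + 4 = 8
|ZP|² = (-6−(-5))² + (-3−(-2))² = 1 + 1 = 2
|ZQ|² = (-6−5)² + (-3−0)² = 121 + 9 = 130
|ZR|² = (-6−3)² + (-3−(-3))² = 81 + 0 = 81
|ZS|² = (-6−3)² + (-3−4)² = 81 + 49 = 130
|ZT|² = (-6−(-4))² + (-3−(-2))² = 4 + 1 = 5
The largest is to J.

J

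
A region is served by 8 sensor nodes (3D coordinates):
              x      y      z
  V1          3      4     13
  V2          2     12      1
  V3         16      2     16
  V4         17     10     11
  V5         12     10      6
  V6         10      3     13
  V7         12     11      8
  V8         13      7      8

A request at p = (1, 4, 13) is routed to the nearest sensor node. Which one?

Squared Euclidean distances:
|pV1|² = (1−3)² + (4−4)² + (13−13)² = 4 + 0 + 0 = 4
|pV2|² = (1−2)² + (4−12)² + (13−1)² = 1 + 64 + 144 = 209
|pV3|² = (1−16)² + (4−2)² + (13−16)² = 225 + 4 + 9 = 238
|pV4|² = (1−17)² + (4−10)² + (13−11)² = 256 + 36 + 4 = 296
|pV5|² = (1−12)² + (4−10)² + (13−6)² = 121 + 36 + 49 = 206
|pV6|² = (1−10)² + (4−3)² + (13−13)² = 81 + 1 + 0 = 82
|pV7|² = (1−12)² + (4−11)² + (13−8)² = 121 + 49 + 25 = 195
|pV8|² = (1−13)² + (4−7)² + (13−8)² = 144 + 9 + 25 = 178
The smallest is to V1, so p lies in the Voronoi region of V1.

V1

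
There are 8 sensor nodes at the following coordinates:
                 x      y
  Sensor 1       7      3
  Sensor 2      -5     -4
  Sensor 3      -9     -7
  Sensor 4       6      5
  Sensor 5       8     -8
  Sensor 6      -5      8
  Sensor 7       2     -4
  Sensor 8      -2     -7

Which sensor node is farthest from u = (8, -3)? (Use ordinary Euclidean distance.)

Sensor 3

Compare squared distances (the ordering matches that of the actual distances):
d²(u, Sensor 1) = 1 + 36 = 37
d²(u, Sensor 2) = 169 + 1 = 170
d²(u, Sensor 3) = 289 + 16 = 305
d²(u, Sensor 4) = 4 + 64 = 68
d²(u, Sensor 5) = 0 + 25 = 25
d²(u, Sensor 6) = 169 + 121 = 290
d²(u, Sensor 7) = 36 + 1 = 37
d²(u, Sensor 8) = 100 + 16 = 116
The largest is to Sensor 3.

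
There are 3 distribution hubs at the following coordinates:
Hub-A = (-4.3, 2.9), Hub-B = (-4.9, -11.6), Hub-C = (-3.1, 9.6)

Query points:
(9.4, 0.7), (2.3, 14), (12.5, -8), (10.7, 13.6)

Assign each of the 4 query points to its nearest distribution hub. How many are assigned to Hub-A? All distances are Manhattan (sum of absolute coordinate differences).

1

(9.4, 0.7) — d to each: Hub-A:15.9, Hub-B:26.6, Hub-C:21.4 → nearest is Hub-A
(2.3, 14) — d to each: Hub-A:17.7, Hub-B:32.8, Hub-C:9.8 → nearest is Hub-C
(12.5, -8) — d to each: Hub-A:27.7, Hub-B:21, Hub-C:33.2 → nearest is Hub-B
(10.7, 13.6) — d to each: Hub-A:25.7, Hub-B:40.8, Hub-C:17.8 → nearest is Hub-C
1 of the 4 points has Hub-A as nearest.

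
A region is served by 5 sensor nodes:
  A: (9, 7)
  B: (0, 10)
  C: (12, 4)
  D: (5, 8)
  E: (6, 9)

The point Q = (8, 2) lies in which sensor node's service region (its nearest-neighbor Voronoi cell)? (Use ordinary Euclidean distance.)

C

Since √ is increasing, it suffices to compare squared distances:
|QA|² = 1 + 25 = 26
|QB|² = 64 + 64 = 128
|QC|² = 16 + 4 = 20
|QD|² = 9 + 36 = 45
|QE|² = 4 + 49 = 53
C is nearest.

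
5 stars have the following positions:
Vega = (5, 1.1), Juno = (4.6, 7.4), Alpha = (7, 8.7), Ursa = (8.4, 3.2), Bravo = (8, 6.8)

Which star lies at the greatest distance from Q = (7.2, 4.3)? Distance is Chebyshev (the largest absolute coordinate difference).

Alpha

d(Q, Vega) = max(2.2, 3.2) = 3.2
d(Q, Juno) = max(2.6, 3.1) = 3.1
d(Q, Alpha) = max(0.2, 4.4) = 4.4
d(Q, Ursa) = max(1.2, 1.1) = 1.2
d(Q, Bravo) = max(0.8, 2.5) = 2.5
The largest is to Alpha.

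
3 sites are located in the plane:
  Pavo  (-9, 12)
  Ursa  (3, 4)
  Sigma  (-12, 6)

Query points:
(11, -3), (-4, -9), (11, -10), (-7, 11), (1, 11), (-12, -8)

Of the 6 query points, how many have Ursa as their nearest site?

4

(11, -3) — d² to each: Pavo:625, Ursa:113, Sigma:610 → nearest is Ursa
(-4, -9) — d² to each: Pavo:466, Ursa:218, Sigma:289 → nearest is Ursa
(11, -10) — d² to each: Pavo:884, Ursa:260, Sigma:785 → nearest is Ursa
(-7, 11) — d² to each: Pavo:5, Ursa:149, Sigma:50 → nearest is Pavo
(1, 11) — d² to each: Pavo:101, Ursa:53, Sigma:194 → nearest is Ursa
(-12, -8) — d² to each: Pavo:409, Ursa:369, Sigma:196 → nearest is Sigma
4 of the 6 points have Ursa as nearest.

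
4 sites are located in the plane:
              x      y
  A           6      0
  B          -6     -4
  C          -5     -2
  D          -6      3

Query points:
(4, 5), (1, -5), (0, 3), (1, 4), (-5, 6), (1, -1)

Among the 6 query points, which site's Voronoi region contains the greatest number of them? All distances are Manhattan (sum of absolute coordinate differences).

(4, 5) — d to each: A:7, B:19, C:16, D:12 → nearest is A
(1, -5) — d to each: A:10, B:8, C:9, D:15 → nearest is B
(0, 3) — d to each: A:9, B:13, C:10, D:6 → nearest is D
(1, 4) — d to each: A:9, B:15, C:12, D:8 → nearest is D
(-5, 6) — d to each: A:17, B:11, C:8, D:4 → nearest is D
(1, -1) — d to each: A:6, B:10, C:7, D:11 → nearest is A
Tally — A:2, B:1, D:3. D captures the most (3).

D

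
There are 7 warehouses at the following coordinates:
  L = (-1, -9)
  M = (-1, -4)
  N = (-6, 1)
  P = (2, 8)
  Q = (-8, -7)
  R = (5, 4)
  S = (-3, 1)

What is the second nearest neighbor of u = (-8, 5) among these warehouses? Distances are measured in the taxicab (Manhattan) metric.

S

d(u,L) = |-8−(-1)| + |5−(-9)| = 7 + 14 = 21
d(u,M) = |-8−(-1)| + |5−(-4)| = 7 + 9 = 16
d(u,N) = |-8−(-6)| + |5−1| = 2 + 4 = 6
d(u,P) = |-8−2| + |5−8| = 10 + 3 = 13
d(u,Q) = |-8−(-8)| + |5−(-7)| = 0 + 12 = 12
d(u,R) = |-8−5| + |5−4| = 13 + 1 = 14
d(u,S) = |-8−(-3)| + |5−1| = 5 + 4 = 9
Sorted ascending: N, S, Q, … — the second-nearest is S.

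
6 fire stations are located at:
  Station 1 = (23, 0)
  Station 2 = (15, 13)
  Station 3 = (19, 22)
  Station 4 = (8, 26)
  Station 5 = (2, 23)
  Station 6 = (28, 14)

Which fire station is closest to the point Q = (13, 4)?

Station 2

Compare squared distances (the ordering matches that of the actual distances):
d²(Q, Station 1) = (13−23)² + (4−0)² = 100 + 16 = 116
d²(Q, Station 2) = (13−15)² + (4−13)² = 4 + 81 = 85
d²(Q, Station 3) = (13−19)² + (4−22)² = 36 + 324 = 360
d²(Q, Station 4) = (13−8)² + (4−26)² = 25 + 484 = 509
d²(Q, Station 5) = (13−2)² + (4−23)² = 121 + 361 = 482
d²(Q, Station 6) = (13−28)² + (4−14)² = 225 + 100 = 325
Station 2 is nearest.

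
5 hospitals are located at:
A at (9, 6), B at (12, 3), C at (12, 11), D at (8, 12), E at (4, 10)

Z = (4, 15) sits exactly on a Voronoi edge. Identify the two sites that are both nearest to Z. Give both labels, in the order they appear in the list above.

D and E

Squared distances from Z to each site:
|ZA|² = (4−9)² + (15−6)² = 25 + 81 = 106
|ZB|² = (4−12)² + (15−3)² = 64 + 144 = 208
|ZC|² = (4−12)² + (15−11)² = 64 + 16 = 80
|ZD|² = (4−8)² + (15−12)² = 16 + 9 = 25
|ZE|² = (4−4)² + (15−10)² = 0 + 25 = 25
Z is equidistant from D and E (both at squared distance 25), and every other site is strictly farther — so Z lies on the D–E Voronoi edge.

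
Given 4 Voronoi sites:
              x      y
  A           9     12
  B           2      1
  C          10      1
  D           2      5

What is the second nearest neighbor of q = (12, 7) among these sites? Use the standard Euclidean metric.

Since √ is increasing, it suffices to compare squared distances:
|qA|² = 9 + 25 = 34
|qB|² = 100 + 36 = 136
|qC|² = 4 + 36 = 40
|qD|² = 100 + 4 = 104
Sorted ascending: A, C, D, … — the second-nearest is C.

C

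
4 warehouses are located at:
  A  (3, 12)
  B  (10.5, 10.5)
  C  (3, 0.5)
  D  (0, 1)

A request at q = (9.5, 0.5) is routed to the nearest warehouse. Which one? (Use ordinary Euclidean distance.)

C

Squared Euclidean distances:
|qA|² = (9.5−3)² + (0.5−12)² = 42.25 + 132.25 = 174.5
|qB|² = (9.5−10.5)² + (0.5−10.5)² = 1 + 100 = 101
|qC|² = (9.5−3)² + (0.5−0.5)² = 42.25 + 0 = 42.25
|qD|² = (9.5−0)² + (0.5−1)² = 90.25 + 0.25 = 90.5
C is nearest.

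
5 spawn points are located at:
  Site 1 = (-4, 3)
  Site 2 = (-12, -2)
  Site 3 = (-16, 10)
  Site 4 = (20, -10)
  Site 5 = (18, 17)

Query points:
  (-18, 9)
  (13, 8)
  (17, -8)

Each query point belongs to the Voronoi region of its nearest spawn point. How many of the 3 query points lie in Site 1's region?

(-18, 9) — d² to each: Site 1:232, Site 2:157, Site 3:5, Site 4:1805, Site 5:1360 → nearest is Site 3
(13, 8) — d² to each: Site 1:314, Site 2:725, Site 3:845, Site 4:373, Site 5:106 → nearest is Site 5
(17, -8) — d² to each: Site 1:562, Site 2:877, Site 3:1413, Site 4:13, Site 5:626 → nearest is Site 4
0 of the 3 points have Site 1 as nearest.

0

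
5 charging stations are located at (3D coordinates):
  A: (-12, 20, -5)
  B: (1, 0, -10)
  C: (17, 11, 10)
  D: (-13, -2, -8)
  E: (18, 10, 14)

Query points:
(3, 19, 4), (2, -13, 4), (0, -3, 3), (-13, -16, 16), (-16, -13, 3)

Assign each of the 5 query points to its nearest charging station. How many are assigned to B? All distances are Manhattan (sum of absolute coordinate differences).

(3, 19, 4) — d to each: A:25, B:35, C:28, D:49, E:34 → nearest is A
(2, -13, 4) — d to each: A:56, B:28, C:45, D:38, E:49 → nearest is B
(0, -3, 3) — d to each: A:43, B:17, C:38, D:25, E:42 → nearest is B
(-13, -16, 16) — d to each: A:58, B:56, C:63, D:38, E:59 → nearest is D
(-16, -13, 3) — d to each: A:45, B:43, C:64, D:25, E:68 → nearest is D
2 of the 5 points have B as nearest.

2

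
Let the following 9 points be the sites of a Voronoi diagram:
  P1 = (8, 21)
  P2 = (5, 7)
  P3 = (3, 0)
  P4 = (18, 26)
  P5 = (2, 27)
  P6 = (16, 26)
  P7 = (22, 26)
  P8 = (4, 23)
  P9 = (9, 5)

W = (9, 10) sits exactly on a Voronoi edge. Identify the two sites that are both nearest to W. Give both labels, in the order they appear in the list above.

P2 and P9

Squared distances from W to each site:
|WP1|² = (9−8)² + (10−21)² = 1 + 121 = 122
|WP2|² = (9−5)² + (10−7)² = 16 + 9 = 25
|WP3|² = (9−3)² + (10−0)² = 36 + 100 = 136
|WP4|² = (9−18)² + (10−26)² = 81 + 256 = 337
|WP5|² = (9−2)² + (10−27)² = 49 + 289 = 338
|WP6|² = (9−16)² + (10−26)² = 49 + 256 = 305
|WP7|² = (9−22)² + (10−26)² = 169 + 256 = 425
|WP8|² = (9−4)² + (10−23)² = 25 + 169 = 194
|WP9|² = (9−9)² + (10−5)² = 0 + 25 = 25
W is equidistant from P2 and P9 (both at squared distance 25), and every other site is strictly farther — so W lies on the P2–P9 Voronoi edge.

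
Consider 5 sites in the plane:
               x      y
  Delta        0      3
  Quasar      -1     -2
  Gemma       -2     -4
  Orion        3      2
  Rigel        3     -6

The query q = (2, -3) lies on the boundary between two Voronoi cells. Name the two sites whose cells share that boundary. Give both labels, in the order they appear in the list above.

Quasar and Rigel

Squared distances from q to each site:
d²(q, Delta) = (2−0)² + (-3−3)² = 4 + 36 = 40
d²(q, Quasar) = (2−(-1))² + (-3−(-2))² = 9 + 1 = 10
d²(q, Gemma) = (2−(-2))² + (-3−(-4))² = 16 + 1 = 17
d²(q, Orion) = (2−3)² + (-3−2)² = 1 + 25 = 26
d²(q, Rigel) = (2−3)² + (-3−(-6))² = 1 + 9 = 10
q is equidistant from Quasar and Rigel (both at squared distance 10), and every other site is strictly farther — so q lies on the Quasar–Rigel Voronoi edge.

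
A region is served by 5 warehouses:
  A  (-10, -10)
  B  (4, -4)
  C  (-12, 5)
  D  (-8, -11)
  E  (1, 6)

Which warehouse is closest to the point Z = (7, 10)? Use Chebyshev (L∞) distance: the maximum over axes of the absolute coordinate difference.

E

d(Z,A) = max(17, 20) = 20
d(Z,B) = max(3, 14) = 14
d(Z,C) = max(19, 5) = 19
d(Z,D) = max(15, 21) = 21
d(Z,E) = max(6, 4) = 6
Minimum is at E.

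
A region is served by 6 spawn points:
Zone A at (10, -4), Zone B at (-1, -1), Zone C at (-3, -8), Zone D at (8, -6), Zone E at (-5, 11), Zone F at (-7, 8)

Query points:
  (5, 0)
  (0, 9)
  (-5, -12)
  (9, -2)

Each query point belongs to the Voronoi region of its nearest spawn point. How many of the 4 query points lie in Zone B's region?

1

(5, 0) — d² to each: Zone A:41, Zone B:37, Zone C:128, Zone D:45, Zone E:221, Zone F:208 → nearest is Zone B
(0, 9) — d² to each: Zone A:269, Zone B:101, Zone C:298, Zone D:289, Zone E:29, Zone F:50 → nearest is Zone E
(-5, -12) — d² to each: Zone A:289, Zone B:137, Zone C:20, Zone D:205, Zone E:529, Zone F:404 → nearest is Zone C
(9, -2) — d² to each: Zone A:5, Zone B:101, Zone C:180, Zone D:17, Zone E:365, Zone F:356 → nearest is Zone A
1 of the 4 points has Zone B as nearest.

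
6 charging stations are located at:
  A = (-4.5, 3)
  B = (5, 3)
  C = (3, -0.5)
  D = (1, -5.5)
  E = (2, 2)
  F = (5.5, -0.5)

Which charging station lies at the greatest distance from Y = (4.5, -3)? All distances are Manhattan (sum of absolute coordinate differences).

A

d(Y,A) = 9 + 6 = 15
d(Y,B) = 0.5 + 6 = 6.5
d(Y,C) = 1.5 + 2.5 = 4
d(Y,D) = 3.5 + 2.5 = 6
d(Y,E) = 2.5 + 5 = 7.5
d(Y,F) = 1 + 2.5 = 3.5
The largest is to A.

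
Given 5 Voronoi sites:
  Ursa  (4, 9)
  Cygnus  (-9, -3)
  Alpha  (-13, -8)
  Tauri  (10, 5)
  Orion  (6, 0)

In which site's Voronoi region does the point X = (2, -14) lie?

Orion

Compare squared distances (the ordering matches that of the actual distances):
d²(X, Ursa) = (2−4)² + (-14−9)² = 4 + 529 = 533
d²(X, Cygnus) = (2−(-9))² + (-14−(-3))² = 121 + 121 = 242
d²(X, Alpha) = (2−(-13))² + (-14−(-8))² = 225 + 36 = 261
d²(X, Tauri) = (2−10)² + (-14−5)² = 64 + 361 = 425
d²(X, Orion) = (2−6)² + (-14−0)² = 16 + 196 = 212
The smallest is to Orion, so X lies in the Voronoi region of Orion.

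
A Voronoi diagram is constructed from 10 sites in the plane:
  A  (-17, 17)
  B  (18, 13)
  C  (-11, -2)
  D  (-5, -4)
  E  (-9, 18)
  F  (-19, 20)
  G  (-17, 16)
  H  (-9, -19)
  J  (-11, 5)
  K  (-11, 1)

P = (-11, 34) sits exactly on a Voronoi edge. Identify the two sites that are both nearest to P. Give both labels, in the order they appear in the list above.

Squared distances from P to each site:
|PA|² = (-11−(-17))² + (34−17)² = 36 + 289 = 325
|PB|² = (-11−18)² + (34−13)² = 841 + 441 = 1282
|PC|² = (-11−(-11))² + (34−(-2))² = 0 + 1296 = 1296
|PD|² = (-11−(-5))² + (34−(-4))² = 36 + 1444 = 1480
|PE|² = (-11−(-9))² + (34−18)² = 4 + 256 = 260
|PF|² = (-11−(-19))² + (34−20)² = 64 + 196 = 260
|PG|² = (-11−(-17))² + (34−16)² = 36 + 324 = 360
|PH|² = (-11−(-9))² + (34−(-19))² = 4 + 2809 = 2813
|PJ|² = (-11−(-11))² + (34−5)² = 0 + 841 = 841
|PK|² = (-11−(-11))² + (34−1)² = 0 + 1089 = 1089
P is equidistant from E and F (both at squared distance 260), and every other site is strictly farther — so P lies on the E–F Voronoi edge.

E and F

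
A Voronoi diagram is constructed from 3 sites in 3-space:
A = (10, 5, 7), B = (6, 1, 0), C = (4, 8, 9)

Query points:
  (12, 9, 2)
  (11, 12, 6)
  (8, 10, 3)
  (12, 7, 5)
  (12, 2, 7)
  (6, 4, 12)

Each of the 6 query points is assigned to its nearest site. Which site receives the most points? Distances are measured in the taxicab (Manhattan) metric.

A

(12, 9, 2) — d to each: A:11, B:16, C:16 → nearest is A
(11, 12, 6) — d to each: A:9, B:22, C:14 → nearest is A
(8, 10, 3) — d to each: A:11, B:14, C:12 → nearest is A
(12, 7, 5) — d to each: A:6, B:17, C:13 → nearest is A
(12, 2, 7) — d to each: A:5, B:14, C:16 → nearest is A
(6, 4, 12) — d to each: A:10, B:15, C:9 → nearest is C
Tally — A:5, C:1. A captures the most (5).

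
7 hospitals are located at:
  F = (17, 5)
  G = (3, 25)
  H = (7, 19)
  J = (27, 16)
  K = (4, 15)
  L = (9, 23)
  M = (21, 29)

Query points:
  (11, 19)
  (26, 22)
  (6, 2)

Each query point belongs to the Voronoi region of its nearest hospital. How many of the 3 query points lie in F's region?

1

(11, 19) — d² to each: F:232, G:100, H:16, J:265, K:65, L:20, M:200 → nearest is H
(26, 22) — d² to each: F:370, G:538, H:370, J:37, K:533, L:290, M:74 → nearest is J
(6, 2) — d² to each: F:130, G:538, H:290, J:637, K:173, L:450, M:954 → nearest is F
1 of the 3 points has F as nearest.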